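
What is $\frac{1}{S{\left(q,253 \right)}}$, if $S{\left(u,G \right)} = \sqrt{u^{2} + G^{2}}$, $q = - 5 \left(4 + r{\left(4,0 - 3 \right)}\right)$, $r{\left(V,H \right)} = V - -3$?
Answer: $\frac{\sqrt{554}}{6094} \approx 0.0038624$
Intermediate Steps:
$r{\left(V,H \right)} = 3 + V$ ($r{\left(V,H \right)} = V + 3 = 3 + V$)
$q = -55$ ($q = - 5 \left(4 + \left(3 + 4\right)\right) = - 5 \left(4 + 7\right) = \left(-5\right) 11 = -55$)
$S{\left(u,G \right)} = \sqrt{G^{2} + u^{2}}$
$\frac{1}{S{\left(q,253 \right)}} = \frac{1}{\sqrt{253^{2} + \left(-55\right)^{2}}} = \frac{1}{\sqrt{64009 + 3025}} = \frac{1}{\sqrt{67034}} = \frac{1}{11 \sqrt{554}} = \frac{\sqrt{554}}{6094}$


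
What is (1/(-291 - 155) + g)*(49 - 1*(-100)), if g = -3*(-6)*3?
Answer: 3588367/446 ≈ 8045.7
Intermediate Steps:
g = 54 (g = 18*3 = 54)
(1/(-291 - 155) + g)*(49 - 1*(-100)) = (1/(-291 - 155) + 54)*(49 - 1*(-100)) = (1/(-446) + 54)*(49 + 100) = (-1/446 + 54)*149 = (24083/446)*149 = 3588367/446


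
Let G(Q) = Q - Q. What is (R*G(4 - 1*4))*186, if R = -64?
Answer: 0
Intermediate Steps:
G(Q) = 0
(R*G(4 - 1*4))*186 = -64*0*186 = 0*186 = 0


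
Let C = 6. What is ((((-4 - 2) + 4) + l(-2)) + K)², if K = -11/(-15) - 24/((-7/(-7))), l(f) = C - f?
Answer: 67081/225 ≈ 298.14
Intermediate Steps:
l(f) = 6 - f
K = -349/15 (K = -11*(-1/15) - 24/((-7*(-⅐))) = 11/15 - 24/1 = 11/15 - 24*1 = 11/15 - 24 = -349/15 ≈ -23.267)
((((-4 - 2) + 4) + l(-2)) + K)² = ((((-4 - 2) + 4) + (6 - 1*(-2))) - 349/15)² = (((-6 + 4) + (6 + 2)) - 349/15)² = ((-2 + 8) - 349/15)² = (6 - 349/15)² = (-259/15)² = 67081/225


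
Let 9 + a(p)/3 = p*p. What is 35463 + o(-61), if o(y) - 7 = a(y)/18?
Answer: 108266/3 ≈ 36089.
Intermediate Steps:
a(p) = -27 + 3*p**2 (a(p) = -27 + 3*(p*p) = -27 + 3*p**2)
o(y) = 11/2 + y**2/6 (o(y) = 7 + (-27 + 3*y**2)/18 = 7 + (-27 + 3*y**2)*(1/18) = 7 + (-3/2 + y**2/6) = 11/2 + y**2/6)
35463 + o(-61) = 35463 + (11/2 + (1/6)*(-61)**2) = 35463 + (11/2 + (1/6)*3721) = 35463 + (11/2 + 3721/6) = 35463 + 1877/3 = 108266/3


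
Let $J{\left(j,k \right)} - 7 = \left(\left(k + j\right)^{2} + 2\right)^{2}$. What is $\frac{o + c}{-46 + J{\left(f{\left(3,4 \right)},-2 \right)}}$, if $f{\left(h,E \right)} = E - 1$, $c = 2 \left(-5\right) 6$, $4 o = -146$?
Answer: $\frac{193}{60} \approx 3.2167$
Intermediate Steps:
$o = - \frac{73}{2}$ ($o = \frac{1}{4} \left(-146\right) = - \frac{73}{2} \approx -36.5$)
$c = -60$ ($c = \left(-10\right) 6 = -60$)
$f{\left(h,E \right)} = -1 + E$ ($f{\left(h,E \right)} = E - 1 = -1 + E$)
$J{\left(j,k \right)} = 7 + \left(2 + \left(j + k\right)^{2}\right)^{2}$ ($J{\left(j,k \right)} = 7 + \left(\left(k + j\right)^{2} + 2\right)^{2} = 7 + \left(\left(j + k\right)^{2} + 2\right)^{2} = 7 + \left(2 + \left(j + k\right)^{2}\right)^{2}$)
$\frac{o + c}{-46 + J{\left(f{\left(3,4 \right)},-2 \right)}} = \frac{- \frac{73}{2} - 60}{-46 + \left(7 + \left(2 + \left(\left(-1 + 4\right) - 2\right)^{2}\right)^{2}\right)} = - \frac{193}{2 \left(-46 + \left(7 + \left(2 + \left(3 - 2\right)^{2}\right)^{2}\right)\right)} = - \frac{193}{2 \left(-46 + \left(7 + \left(2 + 1^{2}\right)^{2}\right)\right)} = - \frac{193}{2 \left(-46 + \left(7 + \left(2 + 1\right)^{2}\right)\right)} = - \frac{193}{2 \left(-46 + \left(7 + 3^{2}\right)\right)} = - \frac{193}{2 \left(-46 + \left(7 + 9\right)\right)} = - \frac{193}{2 \left(-46 + 16\right)} = - \frac{193}{2 \left(-30\right)} = \left(- \frac{193}{2}\right) \left(- \frac{1}{30}\right) = \frac{193}{60}$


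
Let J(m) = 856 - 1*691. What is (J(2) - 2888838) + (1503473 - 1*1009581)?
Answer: -2394781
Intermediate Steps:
J(m) = 165 (J(m) = 856 - 691 = 165)
(J(2) - 2888838) + (1503473 - 1*1009581) = (165 - 2888838) + (1503473 - 1*1009581) = -2888673 + (1503473 - 1009581) = -2888673 + 493892 = -2394781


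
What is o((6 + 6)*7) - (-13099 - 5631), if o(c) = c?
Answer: 18814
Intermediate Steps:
o((6 + 6)*7) - (-13099 - 5631) = (6 + 6)*7 - (-13099 - 5631) = 12*7 - 1*(-18730) = 84 + 18730 = 18814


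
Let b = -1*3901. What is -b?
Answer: 3901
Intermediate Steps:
b = -3901
-b = -1*(-3901) = 3901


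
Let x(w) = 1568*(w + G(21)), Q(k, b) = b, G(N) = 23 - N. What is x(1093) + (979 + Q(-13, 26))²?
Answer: 2726985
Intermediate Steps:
x(w) = 3136 + 1568*w (x(w) = 1568*(w + (23 - 1*21)) = 1568*(w + (23 - 21)) = 1568*(w + 2) = 1568*(2 + w) = 3136 + 1568*w)
x(1093) + (979 + Q(-13, 26))² = (3136 + 1568*1093) + (979 + 26)² = (3136 + 1713824) + 1005² = 1716960 + 1010025 = 2726985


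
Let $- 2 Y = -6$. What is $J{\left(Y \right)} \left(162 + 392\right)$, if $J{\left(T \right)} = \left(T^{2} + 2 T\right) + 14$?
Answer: $16066$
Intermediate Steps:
$Y = 3$ ($Y = \left(- \frac{1}{2}\right) \left(-6\right) = 3$)
$J{\left(T \right)} = 14 + T^{2} + 2 T$
$J{\left(Y \right)} \left(162 + 392\right) = \left(14 + 3^{2} + 2 \cdot 3\right) \left(162 + 392\right) = \left(14 + 9 + 6\right) 554 = 29 \cdot 554 = 16066$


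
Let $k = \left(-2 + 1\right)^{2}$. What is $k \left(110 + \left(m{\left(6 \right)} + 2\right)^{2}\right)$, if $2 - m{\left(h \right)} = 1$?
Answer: $119$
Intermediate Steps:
$k = 1$ ($k = \left(-1\right)^{2} = 1$)
$m{\left(h \right)} = 1$ ($m{\left(h \right)} = 2 - 1 = 1$)
$k \left(110 + \left(m{\left(6 \right)} + 2\right)^{2}\right) = 1 \left(110 + \left(1 + 2\right)^{2}\right) = 1 \left(110 + 3^{2}\right) = 1 \left(110 + 9\right) = 1 \cdot 119 = 119$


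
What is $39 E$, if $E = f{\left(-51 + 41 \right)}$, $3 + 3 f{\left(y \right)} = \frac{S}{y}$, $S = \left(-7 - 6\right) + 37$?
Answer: $- \frac{351}{5} \approx -70.2$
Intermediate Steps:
$S = 24$ ($S = -13 + 37 = 24$)
$f{\left(y \right)} = -1 + \frac{8}{y}$ ($f{\left(y \right)} = -1 + \frac{24 \frac{1}{y}}{3} = -1 + \frac{8}{y}$)
$E = - \frac{9}{5}$ ($E = \frac{8 - \left(-51 + 41\right)}{-51 + 41} = \frac{8 - -10}{-10} = - \frac{8 + 10}{10} = \left(- \frac{1}{10}\right) 18 = - \frac{9}{5} \approx -1.8$)
$39 E = 39 \left(- \frac{9}{5}\right) = - \frac{351}{5}$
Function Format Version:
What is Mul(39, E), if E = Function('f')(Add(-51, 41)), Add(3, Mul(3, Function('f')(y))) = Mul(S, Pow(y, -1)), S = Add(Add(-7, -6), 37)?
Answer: Rational(-351, 5) ≈ -70.200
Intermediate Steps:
S = 24 (S = Add(-13, 37) = 24)
Function('f')(y) = Add(-1, Mul(8, Pow(y, -1))) (Function('f')(y) = Add(-1, Mul(Rational(1, 3), Mul(24, Pow(y, -1)))) = Add(-1, Mul(8, Pow(y, -1))))
E = Rational(-9, 5) (E = Mul(Pow(Add(-51, 41), -1), Add(8, Mul(-1, Add(-51, 41)))) = Mul(Pow(-10, -1), Add(8, Mul(-1, -10))) = Mul(Rational(-1, 10), Add(8, 10)) = Mul(Rational(-1, 10), 18) = Rational(-9, 5) ≈ -1.8000)
Mul(39, E) = Mul(39, Rational(-9, 5)) = Rational(-351, 5)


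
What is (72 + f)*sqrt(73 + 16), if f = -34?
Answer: 38*sqrt(89) ≈ 358.49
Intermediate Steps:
(72 + f)*sqrt(73 + 16) = (72 - 34)*sqrt(73 + 16) = 38*sqrt(89)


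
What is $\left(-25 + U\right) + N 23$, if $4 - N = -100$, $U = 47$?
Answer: $2414$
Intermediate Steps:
$N = 104$ ($N = 4 - -100 = 4 + 100 = 104$)
$\left(-25 + U\right) + N 23 = \left(-25 + 47\right) + 104 \cdot 23 = 22 + 2392 = 2414$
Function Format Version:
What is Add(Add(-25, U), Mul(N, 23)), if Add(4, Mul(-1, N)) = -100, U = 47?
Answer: 2414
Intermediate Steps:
N = 104 (N = Add(4, Mul(-1, -100)) = Add(4, 100) = 104)
Add(Add(-25, U), Mul(N, 23)) = Add(Add(-25, 47), Mul(104, 23)) = Add(22, 2392) = 2414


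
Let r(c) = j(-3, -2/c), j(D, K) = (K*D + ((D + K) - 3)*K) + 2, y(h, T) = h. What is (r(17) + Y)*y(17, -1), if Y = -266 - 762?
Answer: -296204/17 ≈ -17424.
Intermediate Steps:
Y = -1028
j(D, K) = 2 + D*K + K*(-3 + D + K) (j(D, K) = (D*K + (-3 + D + K)*K) + 2 = (D*K + K*(-3 + D + K)) + 2 = 2 + D*K + K*(-3 + D + K))
r(c) = 2 + 4/c² + 18/c (r(c) = 2 + (-2/c)² - (-6)/c + 2*(-3)*(-2/c) = 2 + 4/c² + 6/c + 12/c = 2 + 4/c² + 18/c)
(r(17) + Y)*y(17, -1) = ((2 + 4/17² + 18/17) - 1028)*17 = ((2 + 4*(1/289) + 18*(1/17)) - 1028)*17 = ((2 + 4/289 + 18/17) - 1028)*17 = (888/289 - 1028)*17 = -296204/289*17 = -296204/17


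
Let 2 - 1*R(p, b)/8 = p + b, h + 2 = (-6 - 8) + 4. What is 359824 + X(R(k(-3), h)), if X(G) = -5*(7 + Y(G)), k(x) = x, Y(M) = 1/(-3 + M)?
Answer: 47851932/133 ≈ 3.5979e+5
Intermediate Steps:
h = -12 (h = -2 + ((-6 - 8) + 4) = -2 + (-14 + 4) = -2 - 10 = -12)
R(p, b) = 16 - 8*b - 8*p (R(p, b) = 16 - 8*(p + b) = 16 - 8*(b + p) = 16 + (-8*b - 8*p) = 16 - 8*b - 8*p)
X(G) = -35 - 5/(-3 + G) (X(G) = -5*(7 + 1/(-3 + G)) = -35 - 5/(-3 + G))
359824 + X(R(k(-3), h)) = 359824 + 5*(20 - 7*(16 - 8*(-12) - 8*(-3)))/(-3 + (16 - 8*(-12) - 8*(-3))) = 359824 + 5*(20 - 7*(16 + 96 + 24))/(-3 + (16 + 96 + 24)) = 359824 + 5*(20 - 7*136)/(-3 + 136) = 359824 + 5*(20 - 952)/133 = 359824 + 5*(1/133)*(-932) = 359824 - 4660/133 = 47851932/133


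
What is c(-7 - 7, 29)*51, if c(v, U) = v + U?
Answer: 765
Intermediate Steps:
c(v, U) = U + v
c(-7 - 7, 29)*51 = (29 + (-7 - 7))*51 = (29 - 14)*51 = 15*51 = 765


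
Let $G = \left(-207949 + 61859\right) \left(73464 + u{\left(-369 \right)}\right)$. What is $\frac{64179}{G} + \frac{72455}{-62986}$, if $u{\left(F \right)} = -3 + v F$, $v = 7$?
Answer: $- \frac{17862957043157}{15528399007660} \approx -1.1503$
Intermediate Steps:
$u{\left(F \right)} = -3 + 7 F$
$G = -10354567020$ ($G = \left(-207949 + 61859\right) \left(73464 + \left(-3 + 7 \left(-369\right)\right)\right) = - 146090 \left(73464 - 2586\right) = \left(-146090\right) 70878 = -10354567020$)
$\frac{64179}{G} + \frac{72455}{-62986} = \frac{64179}{-10354567020} + \frac{72455}{-62986} = 64179 \left(- \frac{1}{10354567020}\right) + 72455 \left(- \frac{1}{62986}\right) = - \frac{21393}{3451522340} - \frac{72455}{62986} = - \frac{17862957043157}{15528399007660}$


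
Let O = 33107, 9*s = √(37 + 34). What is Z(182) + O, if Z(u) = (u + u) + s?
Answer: 33471 + √71/9 ≈ 33472.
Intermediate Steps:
s = √71/9 (s = √(37 + 34)/9 = √71/9 ≈ 0.93624)
Z(u) = 2*u + √71/9 (Z(u) = (u + u) + √71/9 = 2*u + √71/9)
Z(182) + O = (2*182 + √71/9) + 33107 = (364 + √71/9) + 33107 = 33471 + √71/9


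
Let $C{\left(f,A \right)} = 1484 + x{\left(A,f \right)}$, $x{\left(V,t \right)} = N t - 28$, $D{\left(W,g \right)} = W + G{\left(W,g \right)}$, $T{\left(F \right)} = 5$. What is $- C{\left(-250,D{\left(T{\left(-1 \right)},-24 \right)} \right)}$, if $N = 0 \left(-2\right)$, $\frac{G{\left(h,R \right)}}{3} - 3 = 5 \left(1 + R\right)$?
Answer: $-1456$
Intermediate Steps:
$G{\left(h,R \right)} = 24 + 15 R$ ($G{\left(h,R \right)} = 9 + 3 \cdot 5 \left(1 + R\right) = 9 + 3 \left(5 + 5 R\right) = 9 + \left(15 + 15 R\right) = 24 + 15 R$)
$N = 0$
$D{\left(W,g \right)} = 24 + W + 15 g$ ($D{\left(W,g \right)} = W + \left(24 + 15 g\right) = 24 + W + 15 g$)
$x{\left(V,t \right)} = -28$ ($x{\left(V,t \right)} = 0 t - 28 = 0 - 28 = -28$)
$C{\left(f,A \right)} = 1456$ ($C{\left(f,A \right)} = 1484 - 28 = 1456$)
$- C{\left(-250,D{\left(T{\left(-1 \right)},-24 \right)} \right)} = \left(-1\right) 1456 = -1456$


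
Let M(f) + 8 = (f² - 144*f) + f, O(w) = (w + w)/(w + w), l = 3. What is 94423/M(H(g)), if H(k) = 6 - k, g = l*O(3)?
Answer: -94423/428 ≈ -220.61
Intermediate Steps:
O(w) = 1 (O(w) = (2*w)/((2*w)) = (2*w)*(1/(2*w)) = 1)
g = 3 (g = 3*1 = 3)
M(f) = -8 + f² - 143*f (M(f) = -8 + ((f² - 144*f) + f) = -8 + (f² - 143*f) = -8 + f² - 143*f)
94423/M(H(g)) = 94423/(-8 + (6 - 1*3)² - 143*(6 - 1*3)) = 94423/(-8 + (6 - 3)² - 143*(6 - 3)) = 94423/(-8 + 3² - 143*3) = 94423/(-8 + 9 - 429) = 94423/(-428) = 94423*(-1/428) = -94423/428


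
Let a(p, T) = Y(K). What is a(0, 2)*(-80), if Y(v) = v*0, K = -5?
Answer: 0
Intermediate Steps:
Y(v) = 0
a(p, T) = 0
a(0, 2)*(-80) = 0*(-80) = 0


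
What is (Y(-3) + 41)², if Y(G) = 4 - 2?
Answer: 1849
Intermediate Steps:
Y(G) = 2
(Y(-3) + 41)² = (2 + 41)² = 43² = 1849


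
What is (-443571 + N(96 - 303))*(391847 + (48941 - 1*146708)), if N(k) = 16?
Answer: -130440654400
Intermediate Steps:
(-443571 + N(96 - 303))*(391847 + (48941 - 1*146708)) = (-443571 + 16)*(391847 + (48941 - 1*146708)) = -443555*(391847 + (48941 - 146708)) = -443555*(391847 - 97767) = -443555*294080 = -130440654400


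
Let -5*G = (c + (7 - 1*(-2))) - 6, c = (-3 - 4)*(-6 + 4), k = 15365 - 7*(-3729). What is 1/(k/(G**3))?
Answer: -4913/5183500 ≈ -0.00094782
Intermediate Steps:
k = 41468 (k = 15365 - 1*(-26103) = 15365 + 26103 = 41468)
c = 14 (c = -7*(-2) = 14)
G = -17/5 (G = -((14 + (7 - 1*(-2))) - 6)/5 = -((14 + (7 + 2)) - 6)/5 = -((14 + 9) - 6)/5 = -(23 - 6)/5 = -1/5*17 = -17/5 ≈ -3.4000)
1/(k/(G**3)) = 1/(41468/((-17/5)**3)) = 1/(41468/(-4913/125)) = 1/(41468*(-125/4913)) = 1/(-5183500/4913) = -4913/5183500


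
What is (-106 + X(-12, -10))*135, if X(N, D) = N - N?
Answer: -14310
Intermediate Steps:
X(N, D) = 0
(-106 + X(-12, -10))*135 = (-106 + 0)*135 = -106*135 = -14310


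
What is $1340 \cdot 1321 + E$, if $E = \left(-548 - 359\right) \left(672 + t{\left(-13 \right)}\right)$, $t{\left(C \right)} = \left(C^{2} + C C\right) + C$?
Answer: $865861$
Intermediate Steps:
$t{\left(C \right)} = C + 2 C^{2}$ ($t{\left(C \right)} = \left(C^{2} + C^{2}\right) + C = 2 C^{2} + C = C + 2 C^{2}$)
$E = -904279$ ($E = \left(-548 - 359\right) \left(672 - 13 \left(1 + 2 \left(-13\right)\right)\right) = - 907 \left(672 - 13 \left(1 - 26\right)\right) = - 907 \left(672 - -325\right) = - 907 \left(672 + 325\right) = \left(-907\right) 997 = -904279$)
$1340 \cdot 1321 + E = 1340 \cdot 1321 - 904279 = 1770140 - 904279 = 865861$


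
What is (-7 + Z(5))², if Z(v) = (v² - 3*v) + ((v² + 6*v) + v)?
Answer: 3969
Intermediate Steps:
Z(v) = 2*v² + 4*v (Z(v) = (v² - 3*v) + (v² + 7*v) = 2*v² + 4*v)
(-7 + Z(5))² = (-7 + 2*5*(2 + 5))² = (-7 + 2*5*7)² = (-7 + 70)² = 63² = 3969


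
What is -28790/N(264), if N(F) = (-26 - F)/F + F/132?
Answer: -3800280/119 ≈ -31935.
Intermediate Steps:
N(F) = F/132 + (-26 - F)/F (N(F) = (-26 - F)/F + F*(1/132) = (-26 - F)/F + F/132 = F/132 + (-26 - F)/F)
-28790/N(264) = -28790/(-1 - 26/264 + (1/132)*264) = -28790/(-1 - 26*1/264 + 2) = -28790/(-1 - 13/132 + 2) = -28790/119/132 = -28790*132/119 = -3800280/119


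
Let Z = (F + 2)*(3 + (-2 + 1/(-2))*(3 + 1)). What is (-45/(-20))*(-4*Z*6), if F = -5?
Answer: -1134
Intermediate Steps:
Z = 21 (Z = (-5 + 2)*(3 + (-2 + 1/(-2))*(3 + 1)) = -3*(3 + (-2 - 1/2)*4) = -3*(3 - 5/2*4) = -3*(3 - 10) = -3*(-7) = 21)
(-45/(-20))*(-4*Z*6) = (-45/(-20))*(-4*21*6) = (-45*(-1/20))*(-84*6) = (9/4)*(-504) = -1134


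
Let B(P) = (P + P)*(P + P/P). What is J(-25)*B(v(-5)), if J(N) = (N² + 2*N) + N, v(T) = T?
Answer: 22000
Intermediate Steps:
B(P) = 2*P*(1 + P) (B(P) = (2*P)*(P + 1) = (2*P)*(1 + P) = 2*P*(1 + P))
J(N) = N² + 3*N
J(-25)*B(v(-5)) = (-25*(3 - 25))*(2*(-5)*(1 - 5)) = (-25*(-22))*(2*(-5)*(-4)) = 550*40 = 22000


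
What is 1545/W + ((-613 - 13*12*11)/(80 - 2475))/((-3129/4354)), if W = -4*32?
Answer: -1839448589/137032320 ≈ -13.423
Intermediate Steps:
W = -128
1545/W + ((-613 - 13*12*11)/(80 - 2475))/((-3129/4354)) = 1545/(-128) + ((-613 - 13*12*11)/(80 - 2475))/((-3129/4354)) = 1545*(-1/128) + ((-613 - 156*11)/(-2395))/((-3129*1/4354)) = -1545/128 + ((-613 - 1716)*(-1/2395))/(-447/622) = -1545/128 - 2329*(-1/2395)*(-622/447) = -1545/128 + (2329/2395)*(-622/447) = -1545/128 - 1448638/1070565 = -1839448589/137032320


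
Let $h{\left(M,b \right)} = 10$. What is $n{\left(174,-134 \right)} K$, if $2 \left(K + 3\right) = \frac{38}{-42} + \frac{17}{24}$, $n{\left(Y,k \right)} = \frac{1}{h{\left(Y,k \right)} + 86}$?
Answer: $- \frac{347}{10752} \approx -0.032273$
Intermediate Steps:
$n{\left(Y,k \right)} = \frac{1}{96}$ ($n{\left(Y,k \right)} = \frac{1}{10 + 86} = \frac{1}{96}$)
$K = - \frac{347}{112}$ ($K = -3 + \frac{\frac{38}{-42} + \frac{17}{24}}{2} = -3 + \frac{38 \left(- \frac{1}{42}\right) + 17 \cdot \frac{1}{24}}{2} = -3 + \frac{- \frac{19}{21} + \frac{17}{24}}{2} = -3 + \frac{1}{2} \left(- \frac{11}{56}\right) = -3 - \frac{11}{112} = - \frac{347}{112} \approx -3.0982$)
$n{\left(174,-134 \right)} K = \frac{1}{96} \left(- \frac{347}{112}\right) = - \frac{347}{10752}$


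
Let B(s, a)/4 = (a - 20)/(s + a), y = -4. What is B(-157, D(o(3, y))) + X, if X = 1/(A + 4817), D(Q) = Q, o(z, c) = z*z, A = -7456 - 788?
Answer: 37660/126799 ≈ 0.29701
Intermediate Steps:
A = -8244
o(z, c) = z**2
B(s, a) = 4*(-20 + a)/(a + s) (B(s, a) = 4*((a - 20)/(s + a)) = 4*((-20 + a)/(a + s)) = 4*(-20 + a)/(a + s))
X = -1/3427 (X = 1/(-8244 + 4817) = 1/(-3427) = -1/3427 ≈ -0.00029180)
B(-157, D(o(3, y))) + X = 4*(-20 + 3**2)/(3**2 - 157) - 1/3427 = 4*(-20 + 9)/(9 - 157) - 1/3427 = 4*(-11)/(-148) - 1/3427 = 4*(-1/148)*(-11) - 1/3427 = 11/37 - 1/3427 = 37660/126799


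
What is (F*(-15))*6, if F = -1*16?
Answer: 1440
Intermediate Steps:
F = -16
(F*(-15))*6 = -16*(-15)*6 = 240*6 = 1440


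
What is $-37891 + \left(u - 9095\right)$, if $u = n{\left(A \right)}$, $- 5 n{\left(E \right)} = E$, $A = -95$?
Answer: $-46967$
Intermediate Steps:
$n{\left(E \right)} = - \frac{E}{5}$
$u = 19$ ($u = \left(- \frac{1}{5}\right) \left(-95\right) = 19$)
$-37891 + \left(u - 9095\right) = -37891 + \left(19 - 9095\right) = -37891 - 9076 = -46967$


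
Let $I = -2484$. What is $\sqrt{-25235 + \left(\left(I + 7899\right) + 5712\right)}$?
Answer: $2 i \sqrt{3527} \approx 118.78 i$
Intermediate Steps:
$\sqrt{-25235 + \left(\left(I + 7899\right) + 5712\right)} = \sqrt{-25235 + \left(\left(-2484 + 7899\right) + 5712\right)} = \sqrt{-25235 + \left(5415 + 5712\right)} = \sqrt{-25235 + 11127} = \sqrt{-14108} = 2 i \sqrt{3527}$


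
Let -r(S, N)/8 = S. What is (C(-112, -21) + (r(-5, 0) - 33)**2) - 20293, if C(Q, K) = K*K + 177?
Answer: -19626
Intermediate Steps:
C(Q, K) = 177 + K**2 (C(Q, K) = K**2 + 177 = 177 + K**2)
r(S, N) = -8*S
(C(-112, -21) + (r(-5, 0) - 33)**2) - 20293 = ((177 + (-21)**2) + (-8*(-5) - 33)**2) - 20293 = ((177 + 441) + (40 - 33)**2) - 20293 = (618 + 7**2) - 20293 = (618 + 49) - 20293 = 667 - 20293 = -19626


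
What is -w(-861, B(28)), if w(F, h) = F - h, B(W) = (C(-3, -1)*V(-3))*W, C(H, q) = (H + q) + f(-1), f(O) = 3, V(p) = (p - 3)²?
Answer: -147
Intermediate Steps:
V(p) = (-3 + p)²
C(H, q) = 3 + H + q (C(H, q) = (H + q) + 3 = 3 + H + q)
B(W) = -36*W (B(W) = ((3 - 3 - 1)*(-3 - 3)²)*W = (-1*(-6)²)*W = (-1*36)*W = -36*W)
-w(-861, B(28)) = -(-861 - (-36)*28) = -(-861 - 1*(-1008)) = -(-861 + 1008) = -1*147 = -147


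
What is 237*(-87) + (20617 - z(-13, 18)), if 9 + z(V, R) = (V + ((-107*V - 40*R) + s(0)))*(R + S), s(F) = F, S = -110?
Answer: 60543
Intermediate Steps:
z(V, R) = -9 + (-110 + R)*(-106*V - 40*R) (z(V, R) = -9 + (V + ((-107*V - 40*R) + 0))*(R - 110) = -9 + (V + (-107*V - 40*R))*(-110 + R) = -9 + (-106*V - 40*R)*(-110 + R) = -9 + (-110 + R)*(-106*V - 40*R))
237*(-87) + (20617 - z(-13, 18)) = 237*(-87) + (20617 - (-9 - 40*18² + 4400*18 + 11660*(-13) - 106*18*(-13))) = -20619 + (20617 - (-9 - 40*324 + 79200 - 151580 + 24804)) = -20619 + (20617 - (-9 - 12960 + 79200 - 151580 + 24804)) = -20619 + (20617 - 1*(-60545)) = -20619 + (20617 + 60545) = -20619 + 81162 = 60543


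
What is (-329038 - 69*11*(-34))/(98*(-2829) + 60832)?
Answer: 151616/108205 ≈ 1.4012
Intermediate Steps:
(-329038 - 69*11*(-34))/(98*(-2829) + 60832) = (-329038 - 759*(-34))/(-277242 + 60832) = (-329038 + 25806)/(-216410) = -303232*(-1/216410) = 151616/108205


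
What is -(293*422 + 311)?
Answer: -123957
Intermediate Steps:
-(293*422 + 311) = -(123646 + 311) = -1*123957 = -123957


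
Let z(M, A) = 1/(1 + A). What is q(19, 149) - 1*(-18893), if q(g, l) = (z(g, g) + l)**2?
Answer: 16443561/400 ≈ 41109.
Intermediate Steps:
q(g, l) = (l + 1/(1 + g))**2 (q(g, l) = (1/(1 + g) + l)**2 = (l + 1/(1 + g))**2)
q(19, 149) - 1*(-18893) = (149 + 1/(1 + 19))**2 - 1*(-18893) = (149 + 1/20)**2 + 18893 = (2981/20)**2 + 18893 = 8886361/400 + 18893 = 16443561/400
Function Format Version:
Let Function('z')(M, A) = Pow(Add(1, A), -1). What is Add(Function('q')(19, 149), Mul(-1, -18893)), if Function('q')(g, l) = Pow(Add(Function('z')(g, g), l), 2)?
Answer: Rational(16443561, 400) ≈ 41109.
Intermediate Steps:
Function('q')(g, l) = Pow(Add(l, Pow(Add(1, g), -1)), 2) (Function('q')(g, l) = Pow(Add(Pow(Add(1, g), -1), l), 2) = Pow(Add(l, Pow(Add(1, g), -1)), 2))
Add(Function('q')(19, 149), Mul(-1, -18893)) = Add(Pow(Add(149, Pow(Add(1, 19), -1)), 2), Mul(-1, -18893)) = Add(Pow(Add(149, Pow(20, -1)), 2), 18893) = Add(Pow(Add(149, Rational(1, 20)), 2), 18893) = Add(Pow(Rational(2981, 20), 2), 18893) = Add(Rational(8886361, 400), 18893) = Rational(16443561, 400)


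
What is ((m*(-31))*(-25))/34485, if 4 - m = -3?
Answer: 1085/6897 ≈ 0.15731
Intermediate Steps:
m = 7 (m = 4 - 1*(-3) = 4 + 3 = 7)
((m*(-31))*(-25))/34485 = ((7*(-31))*(-25))/34485 = -217*(-25)*(1/34485) = 5425*(1/34485) = 1085/6897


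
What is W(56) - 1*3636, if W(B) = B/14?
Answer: -3632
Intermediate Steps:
W(B) = B/14 (W(B) = B*(1/14) = B/14)
W(56) - 1*3636 = (1/14)*56 - 1*3636 = 4 - 3636 = -3632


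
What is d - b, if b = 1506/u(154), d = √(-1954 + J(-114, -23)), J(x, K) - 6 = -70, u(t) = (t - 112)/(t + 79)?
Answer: -58483/7 + I*√2018 ≈ -8354.7 + 44.922*I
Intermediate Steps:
u(t) = (-112 + t)/(79 + t)
J(x, K) = -64 (J(x, K) = 6 - 70 = -64)
d = I*√2018 (d = √(-1954 - 64) = √(-2018) = I*√2018 ≈ 44.922*I)
b = 58483/7 (b = 1506/(((-112 + 154)/(79 + 154))) = 1506/((42/233)) = 1506/(((1/233)*42)) = 1506/(42/233) = 1506*(233/42) = 58483/7 ≈ 8354.7)
d - b = I*√2018 - 1*58483/7 = I*√2018 - 58483/7 = -58483/7 + I*√2018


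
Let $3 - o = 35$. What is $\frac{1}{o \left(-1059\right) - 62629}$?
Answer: $- \frac{1}{28741} \approx -3.4794 \cdot 10^{-5}$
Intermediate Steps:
$o = -32$ ($o = 3 - 35 = -32$)
$\frac{1}{o \left(-1059\right) - 62629} = \frac{1}{\left(-32\right) \left(-1059\right) - 62629} = \frac{1}{33888 - 62629} = \frac{1}{-28741} = - \frac{1}{28741}$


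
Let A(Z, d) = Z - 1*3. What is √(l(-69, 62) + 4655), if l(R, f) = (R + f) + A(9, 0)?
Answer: √4654 ≈ 68.220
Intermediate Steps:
A(Z, d) = -3 + Z (A(Z, d) = Z - 3 = -3 + Z)
l(R, f) = 6 + R + f (l(R, f) = (R + f) + (-3 + 9) = (R + f) + 6 = 6 + R + f)
√(l(-69, 62) + 4655) = √((6 - 69 + 62) + 4655) = √(-1 + 4655) = √4654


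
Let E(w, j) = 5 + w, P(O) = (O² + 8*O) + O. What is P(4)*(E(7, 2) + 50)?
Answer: 3224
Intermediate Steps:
P(O) = O² + 9*O
P(4)*(E(7, 2) + 50) = (4*(9 + 4))*((5 + 7) + 50) = (4*13)*(12 + 50) = 52*62 = 3224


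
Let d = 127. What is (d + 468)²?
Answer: 354025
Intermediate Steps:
(d + 468)² = (127 + 468)² = 595² = 354025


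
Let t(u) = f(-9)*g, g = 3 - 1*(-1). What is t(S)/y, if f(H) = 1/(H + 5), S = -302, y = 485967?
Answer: -1/485967 ≈ -2.0578e-6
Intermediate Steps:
g = 4 (g = 3 + 1 = 4)
f(H) = 1/(5 + H)
t(u) = -1 (t(u) = 4/(5 - 9) = 4/(-4) = -1/4*4 = -1)
t(S)/y = -1/485967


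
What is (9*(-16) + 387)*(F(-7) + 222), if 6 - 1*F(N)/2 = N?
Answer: 60264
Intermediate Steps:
F(N) = 12 - 2*N
(9*(-16) + 387)*(F(-7) + 222) = (9*(-16) + 387)*((12 - 2*(-7)) + 222) = (-144 + 387)*((12 + 14) + 222) = 243*(26 + 222) = 243*248 = 60264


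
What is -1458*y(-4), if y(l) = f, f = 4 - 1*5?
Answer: 1458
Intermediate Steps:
f = -1 (f = 4 - 5 = -1)
y(l) = -1
-1458*y(-4) = -1458*(-1) = 1458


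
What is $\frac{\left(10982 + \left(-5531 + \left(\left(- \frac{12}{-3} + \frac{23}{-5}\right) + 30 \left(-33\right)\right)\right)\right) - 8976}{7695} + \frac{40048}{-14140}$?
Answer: $- \frac{31001662}{9067275} \approx -3.4191$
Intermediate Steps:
$\frac{\left(10982 + \left(-5531 + \left(\left(- \frac{12}{-3} + \frac{23}{-5}\right) + 30 \left(-33\right)\right)\right)\right) - 8976}{7695} + \frac{40048}{-14140} = \left(\left(10982 + \left(-5531 + \left(\left(\left(-12\right) \left(- \frac{1}{3}\right) + 23 \left(- \frac{1}{5}\right)\right) - 990\right)\right)\right) - 8976\right) \frac{1}{7695} + 40048 \left(- \frac{1}{14140}\right) = \left(\left(10982 + \left(-5531 + \left(\left(4 - \frac{23}{5}\right) - 990\right)\right)\right) - 8976\right) \frac{1}{7695} - \frac{10012}{3535} = \left(\left(10982 - \frac{32608}{5}\right) - 8976\right) \frac{1}{7695} - \frac{10012}{3535} = \left(\frac{22302}{5} - 8976\right) \frac{1}{7695} - \frac{10012}{3535} = \left(- \frac{22578}{5}\right) \frac{1}{7695} - \frac{10012}{3535} = - \frac{7526}{12825} - \frac{10012}{3535} = - \frac{31001662}{9067275}$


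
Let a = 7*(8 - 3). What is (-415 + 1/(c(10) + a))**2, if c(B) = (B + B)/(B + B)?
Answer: 223173721/1296 ≈ 1.7220e+5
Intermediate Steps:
c(B) = 1 (c(B) = (2*B)/((2*B)) = (2*B)*(1/(2*B)) = 1)
a = 35 (a = 7*5 = 35)
(-415 + 1/(c(10) + a))**2 = (-415 + 1/(1 + 35))**2 = (-415 + 1/36)**2 = (-14939/36)**2 = 223173721/1296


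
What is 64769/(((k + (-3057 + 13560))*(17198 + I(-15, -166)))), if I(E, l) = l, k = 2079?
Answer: 64769/214296624 ≈ 0.00030224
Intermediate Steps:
64769/(((k + (-3057 + 13560))*(17198 + I(-15, -166)))) = 64769/(((2079 + (-3057 + 13560))*(17198 - 166))) = 64769/(((2079 + 10503)*17032)) = 64769/((12582*17032)) = 64769/214296624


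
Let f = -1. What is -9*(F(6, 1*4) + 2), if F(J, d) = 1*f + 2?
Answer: -27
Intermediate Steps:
F(J, d) = 1 (F(J, d) = 1*(-1) + 2 = -1 + 2 = 1)
-9*(F(6, 1*4) + 2) = -9*(1 + 2) = -9*3 = -27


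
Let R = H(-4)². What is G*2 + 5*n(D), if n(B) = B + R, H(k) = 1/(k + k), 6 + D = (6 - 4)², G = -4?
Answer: -1147/64 ≈ -17.922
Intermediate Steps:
D = -2 (D = -6 + (6 - 4)² = -6 + 2² = -6 + 4 = -2)
H(k) = 1/(2*k)
R = 1/64 (R = ((½)/(-4))² = ((½)*(-¼))² = (-⅛)² = 1/64 ≈ 0.015625)
n(B) = 1/64 + B (n(B) = B + 1/64 = 1/64 + B)
G*2 + 5*n(D) = -4*2 + 5*(1/64 - 2) = -8 + 5*(-127/64) = -8 - 635/64 = -1147/64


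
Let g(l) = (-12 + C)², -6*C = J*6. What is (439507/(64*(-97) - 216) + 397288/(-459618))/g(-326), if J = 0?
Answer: -102278753219/212586194304 ≈ -0.48112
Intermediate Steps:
C = 0 (C = -0*6 = -⅙*0 = 0)
g(l) = 144 (g(l) = (-12 + 0)² = (-12)² = 144)
(439507/(64*(-97) - 216) + 397288/(-459618))/g(-326) = (439507/(64*(-97) - 216) + 397288/(-459618))/144 = (439507/(-6208 - 216) + 397288*(-1/459618))*(1/144) = (439507/(-6424) - 198644/229809)*(1/144) = (439507*(-1/6424) - 198644/229809)*(1/144) = (-439507/6424 - 198644/229809)*(1/144) = -102278753219/1476293016*1/144 = -102278753219/212586194304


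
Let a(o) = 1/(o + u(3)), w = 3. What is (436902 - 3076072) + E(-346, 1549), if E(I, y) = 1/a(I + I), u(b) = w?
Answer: -2639859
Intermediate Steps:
u(b) = 3
a(o) = 1/(3 + o) (a(o) = 1/(o + 3) = 1/(3 + o))
E(I, y) = 3 + 2*I (E(I, y) = 1/(1/(3 + (I + I))) = 1/(1/(3 + 2*I)) = 3 + 2*I)
(436902 - 3076072) + E(-346, 1549) = (436902 - 3076072) + (3 + 2*(-346)) = -2639170 + (3 - 692) = -2639170 - 689 = -2639859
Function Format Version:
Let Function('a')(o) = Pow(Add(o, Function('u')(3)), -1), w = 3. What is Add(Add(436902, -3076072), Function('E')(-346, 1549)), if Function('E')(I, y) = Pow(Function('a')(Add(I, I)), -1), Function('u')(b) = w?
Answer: -2639859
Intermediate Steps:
Function('u')(b) = 3
Function('a')(o) = Pow(Add(3, o), -1) (Function('a')(o) = Pow(Add(o, 3), -1) = Pow(Add(3, o), -1))
Function('E')(I, y) = Add(3, Mul(2, I)) (Function('E')(I, y) = Pow(Pow(Add(3, Add(I, I)), -1), -1) = Pow(Pow(Add(3, Mul(2, I)), -1), -1) = Add(3, Mul(2, I)))
Add(Add(436902, -3076072), Function('E')(-346, 1549)) = Add(Add(436902, -3076072), Add(3, Mul(2, -346))) = Add(-2639170, Add(3, -692)) = Add(-2639170, -689) = -2639859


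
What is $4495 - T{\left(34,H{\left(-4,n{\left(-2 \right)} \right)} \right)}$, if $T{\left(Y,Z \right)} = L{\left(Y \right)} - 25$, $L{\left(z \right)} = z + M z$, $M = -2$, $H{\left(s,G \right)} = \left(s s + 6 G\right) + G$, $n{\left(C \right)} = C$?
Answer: $4554$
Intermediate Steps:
$H{\left(s,G \right)} = s^{2} + 7 G$ ($H{\left(s,G \right)} = \left(s^{2} + 6 G\right) + G = s^{2} + 7 G$)
$L{\left(z \right)} = - z$ ($L{\left(z \right)} = z - 2 z = - z$)
$T{\left(Y,Z \right)} = -25 - Y$ ($T{\left(Y,Z \right)} = - Y - 25 = -25 - Y$)
$4495 - T{\left(34,H{\left(-4,n{\left(-2 \right)} \right)} \right)} = 4495 - \left(-25 - 34\right) = 4495 - -59 = 4495 + 59 = 4554$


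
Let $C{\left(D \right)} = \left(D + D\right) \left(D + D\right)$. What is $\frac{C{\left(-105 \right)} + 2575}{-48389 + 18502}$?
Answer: $- \frac{46675}{29887} \approx -1.5617$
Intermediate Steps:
$C{\left(D \right)} = 4 D^{2}$ ($C{\left(D \right)} = 2 D 2 D = 4 D^{2}$)
$\frac{C{\left(-105 \right)} + 2575}{-48389 + 18502} = \frac{4 \left(-105\right)^{2} + 2575}{-48389 + 18502} = \frac{4 \cdot 11025 + 2575}{-29887} = \left(44100 + 2575\right) \left(- \frac{1}{29887}\right) = 46675 \left(- \frac{1}{29887}\right) = - \frac{46675}{29887}$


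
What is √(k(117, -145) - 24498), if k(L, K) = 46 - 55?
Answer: 3*I*√2723 ≈ 156.55*I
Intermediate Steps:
k(L, K) = -9
√(k(117, -145) - 24498) = √(-9 - 24498) = √(-24507) = 3*I*√2723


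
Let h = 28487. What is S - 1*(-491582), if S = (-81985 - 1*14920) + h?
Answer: 423164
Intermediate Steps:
S = -68418 (S = (-81985 - 1*14920) + 28487 = (-81985 - 14920) + 28487 = -96905 + 28487 = -68418)
S - 1*(-491582) = -68418 - 1*(-491582) = -68418 + 491582 = 423164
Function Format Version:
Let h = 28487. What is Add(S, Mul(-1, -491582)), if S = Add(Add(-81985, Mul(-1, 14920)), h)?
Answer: 423164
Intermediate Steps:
S = -68418 (S = Add(Add(-81985, Mul(-1, 14920)), 28487) = Add(Add(-81985, -14920), 28487) = Add(-96905, 28487) = -68418)
Add(S, Mul(-1, -491582)) = Add(-68418, Mul(-1, -491582)) = Add(-68418, 491582) = 423164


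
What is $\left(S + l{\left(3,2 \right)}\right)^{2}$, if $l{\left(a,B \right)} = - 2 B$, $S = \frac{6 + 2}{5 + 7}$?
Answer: $\frac{100}{9} \approx 11.111$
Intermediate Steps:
$S = \frac{2}{3}$ ($S = \frac{8}{12} = 8 \cdot \frac{1}{12} = \frac{2}{3} \approx 0.66667$)
$\left(S + l{\left(3,2 \right)}\right)^{2} = \left(\frac{2}{3} - 4\right)^{2} = \left(- \frac{10}{3}\right)^{2} = \frac{100}{9}$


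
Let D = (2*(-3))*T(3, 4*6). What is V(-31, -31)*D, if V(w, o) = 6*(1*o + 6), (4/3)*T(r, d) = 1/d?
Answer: 225/8 ≈ 28.125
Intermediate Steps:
T(r, d) = 3/(4*d)
D = -3/16 (D = (2*(-3))*(3/(4*((4*6)))) = -9/(2*24) = -6*1/32 = -3/16 ≈ -0.18750)
V(w, o) = 36 + 6*o (V(w, o) = 6*(o + 6) = 6*(6 + o) = 36 + 6*o)
V(-31, -31)*D = (36 + 6*(-31))*(-3/16) = (36 - 186)*(-3/16) = -150*(-3/16) = 225/8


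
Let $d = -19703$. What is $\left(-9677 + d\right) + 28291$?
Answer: $-1089$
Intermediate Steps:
$\left(-9677 + d\right) + 28291 = \left(-9677 - 19703\right) + 28291 = -29380 + 28291 = -1089$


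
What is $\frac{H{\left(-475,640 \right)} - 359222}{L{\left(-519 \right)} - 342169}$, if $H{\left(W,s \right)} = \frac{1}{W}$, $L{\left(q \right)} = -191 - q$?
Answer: $\frac{56876817}{54124825} \approx 1.0508$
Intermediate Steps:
$\frac{H{\left(-475,640 \right)} - 359222}{L{\left(-519 \right)} - 342169} = \frac{\frac{1}{-475} - 359222}{\left(-191 - -519\right) - 342169} = \frac{- \frac{1}{475} - 359222}{\left(-191 + 519\right) - 342169} = - \frac{170630451}{475 \left(328 - 342169\right)} = - \frac{170630451}{475 \left(-341841\right)} = \left(- \frac{170630451}{475}\right) \left(- \frac{1}{341841}\right) = \frac{56876817}{54124825}$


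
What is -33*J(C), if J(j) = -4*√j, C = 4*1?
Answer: 264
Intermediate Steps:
C = 4
-33*J(C) = -(-132)*√4 = -(-132)*2 = -33*(-8) = 264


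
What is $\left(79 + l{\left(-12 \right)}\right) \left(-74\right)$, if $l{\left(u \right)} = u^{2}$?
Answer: $-16502$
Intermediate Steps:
$\left(79 + l{\left(-12 \right)}\right) \left(-74\right) = \left(79 + \left(-12\right)^{2}\right) \left(-74\right) = \left(79 + 144\right) \left(-74\right) = 223 \left(-74\right) = -16502$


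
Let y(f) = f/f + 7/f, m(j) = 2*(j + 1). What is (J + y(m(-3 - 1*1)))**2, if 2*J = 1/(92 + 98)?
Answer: 34969/1299600 ≈ 0.026908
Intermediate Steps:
m(j) = 2 + 2*j (m(j) = 2*(1 + j) = 2 + 2*j)
y(f) = 1 + 7/f
J = 1/380 (J = 1/(2*(92 + 98)) = (1/2)/190 = (1/2)*(1/190) = 1/380 ≈ 0.0026316)
(J + y(m(-3 - 1*1)))**2 = (1/380 + (7 + (2 + 2*(-3 - 1*1)))/(2 + 2*(-3 - 1*1)))**2 = (1/380 + (7 + (2 + 2*(-3 - 1)))/(2 + 2*(-3 - 1)))**2 = (1/380 + (7 + (2 + 2*(-4)))/(2 + 2*(-4)))**2 = (1/380 + (7 + (2 - 8))/(2 - 8))**2 = (1/380 + (7 - 6)/(-6))**2 = (1/380 - 1/6*1)**2 = (1/380 - 1/6)**2 = (-187/1140)**2 = 34969/1299600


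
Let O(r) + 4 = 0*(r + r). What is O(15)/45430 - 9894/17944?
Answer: -112389049/203798980 ≈ -0.55147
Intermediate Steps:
O(r) = -4 (O(r) = -4 + 0*(r + r) = -4 + 0*(2*r) = -4 + 0 = -4)
O(15)/45430 - 9894/17944 = -4/45430 - 9894/17944 = -4*1/45430 - 9894*1/17944 = -2/22715 - 4947/8972 = -112389049/203798980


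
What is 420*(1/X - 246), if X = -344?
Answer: -8885625/86 ≈ -1.0332e+5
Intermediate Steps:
420*(1/X - 246) = 420*(1/(-344) - 246) = 420*(-1/344 - 246) = 420*(-84625/344) = -8885625/86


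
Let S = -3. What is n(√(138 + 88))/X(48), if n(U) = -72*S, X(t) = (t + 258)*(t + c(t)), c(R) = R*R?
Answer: 1/3332 ≈ 0.00030012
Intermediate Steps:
c(R) = R²
X(t) = (258 + t)*(t + t²) (X(t) = (t + 258)*(t + t²) = (258 + t)*(t + t²))
n(U) = 216 (n(U) = -72*(-3) = 216)
n(√(138 + 88))/X(48) = 216/((48*(258 + 48² + 259*48))) = 216/((48*(258 + 2304 + 12432))) = 216/((48*14994)) = 216/719712 = 216*(1/719712) = 1/3332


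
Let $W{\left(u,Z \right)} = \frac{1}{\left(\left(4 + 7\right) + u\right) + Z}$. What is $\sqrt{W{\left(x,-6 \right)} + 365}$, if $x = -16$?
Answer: $\frac{3 \sqrt{4906}}{11} \approx 19.103$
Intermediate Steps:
$W{\left(u,Z \right)} = \frac{1}{11 + Z + u}$ ($W{\left(u,Z \right)} = \frac{1}{\left(11 + u\right) + Z} = \frac{1}{11 + Z + u}$)
$\sqrt{W{\left(x,-6 \right)} + 365} = \sqrt{\frac{1}{11 - 6 - 16} + 365} = \sqrt{\frac{1}{-11} + 365} = \sqrt{- \frac{1}{11} + 365} = \sqrt{\frac{4014}{11}} = \frac{3 \sqrt{4906}}{11}$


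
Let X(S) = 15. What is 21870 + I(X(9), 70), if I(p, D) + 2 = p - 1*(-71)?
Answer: 21954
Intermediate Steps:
I(p, D) = 69 + p (I(p, D) = -2 + (p - 1*(-71)) = -2 + (p + 71) = -2 + (71 + p) = 69 + p)
21870 + I(X(9), 70) = 21870 + (69 + 15) = 21870 + 84 = 21954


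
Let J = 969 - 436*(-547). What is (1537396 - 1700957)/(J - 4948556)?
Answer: 163561/4709095 ≈ 0.034733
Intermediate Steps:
J = 239461 (J = 969 + 238492 = 239461)
(1537396 - 1700957)/(J - 4948556) = (1537396 - 1700957)/(239461 - 4948556) = -163561/(-4709095) = -163561*(-1/4709095) = 163561/4709095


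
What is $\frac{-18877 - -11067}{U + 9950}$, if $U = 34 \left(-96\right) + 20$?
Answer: $- \frac{3905}{3353} \approx -1.1646$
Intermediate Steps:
$U = -3244$ ($U = -3264 + 20 = -3244$)
$\frac{-18877 - -11067}{U + 9950} = \frac{-18877 - -11067}{-3244 + 9950} = \frac{-18877 + 11067}{6706} = \left(-7810\right) \frac{1}{6706} = - \frac{3905}{3353}$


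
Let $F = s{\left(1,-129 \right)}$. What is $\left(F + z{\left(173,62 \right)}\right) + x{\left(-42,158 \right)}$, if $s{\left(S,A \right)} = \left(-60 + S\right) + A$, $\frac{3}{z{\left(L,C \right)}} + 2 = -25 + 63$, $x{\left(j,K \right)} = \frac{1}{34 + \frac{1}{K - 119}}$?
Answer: $- \frac{2991917}{15924} \approx -187.89$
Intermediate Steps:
$x{\left(j,K \right)} = \frac{1}{34 + \frac{1}{-119 + K}}$
$z{\left(L,C \right)} = \frac{1}{12}$ ($z{\left(L,C \right)} = \frac{3}{-2 + \left(-25 + 63\right)} = \frac{3}{-2 + 38} = \frac{3}{36} = 3 \cdot \frac{1}{36} = \frac{1}{12}$)
$s{\left(S,A \right)} = -60 + A + S$
$F = -188$ ($F = -60 - 129 + 1 = -188$)
$\left(F + z{\left(173,62 \right)}\right) + x{\left(-42,158 \right)} = \left(-188 + \frac{1}{12}\right) + \frac{-119 + 158}{-4045 + 34 \cdot 158} = - \frac{2255}{12} + \frac{1}{-4045 + 5372} \cdot 39 = - \frac{2255}{12} + \frac{1}{1327} \cdot 39 = - \frac{2255}{12} + \frac{39}{1327} = - \frac{2991917}{15924}$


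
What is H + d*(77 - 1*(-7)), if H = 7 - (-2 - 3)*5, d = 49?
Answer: 4148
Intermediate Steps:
H = 32 (H = 7 - (-5)*5 = 7 - 1*(-25) = 7 + 25 = 32)
H + d*(77 - 1*(-7)) = 32 + 49*(77 - 1*(-7)) = 32 + 49*(77 + 7) = 32 + 49*84 = 32 + 4116 = 4148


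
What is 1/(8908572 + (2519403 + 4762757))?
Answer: 1/16190732 ≈ 6.1764e-8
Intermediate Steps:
1/(8908572 + (2519403 + 4762757)) = 1/(8908572 + 7282160) = 1/16190732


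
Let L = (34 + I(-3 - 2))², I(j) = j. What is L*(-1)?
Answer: -841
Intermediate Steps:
L = 841 (L = (34 + (-3 - 2))² = (34 - 5)² = 29² = 841)
L*(-1) = 841*(-1) = -841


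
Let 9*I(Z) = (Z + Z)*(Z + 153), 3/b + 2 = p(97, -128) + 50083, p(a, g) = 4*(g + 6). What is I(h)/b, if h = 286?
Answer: 4151066348/9 ≈ 4.6123e+8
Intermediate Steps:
p(a, g) = 24 + 4*g (p(a, g) = 4*(6 + g) = 24 + 4*g)
b = 1/16531 (b = 3/(-2 + ((24 + 4*(-128)) + 50083)) = 3/(-2 + ((24 - 512) + 50083)) = 3/(-2 + (-488 + 50083)) = 3/(-2 + 49595) = 3/49593 = 3*(1/49593) = 1/16531 ≈ 6.0492e-5)
I(Z) = 2*Z*(153 + Z)/9 (I(Z) = ((Z + Z)*(Z + 153))/9 = ((2*Z)*(153 + Z))/9 = (2*Z*(153 + Z))/9 = 2*Z*(153 + Z)/9)
I(h)/b = ((2/9)*286*(153 + 286))/(1/16531) = ((2/9)*286*439)*16531 = (251108/9)*16531 = 4151066348/9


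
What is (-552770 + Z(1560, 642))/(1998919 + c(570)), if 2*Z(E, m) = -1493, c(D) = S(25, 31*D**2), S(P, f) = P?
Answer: -1107033/3997888 ≈ -0.27690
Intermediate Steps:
c(D) = 25
Z(E, m) = -1493/2 (Z(E, m) = (1/2)*(-1493) = -1493/2)
(-552770 + Z(1560, 642))/(1998919 + c(570)) = (-552770 - 1493/2)/(1998919 + 25) = -1107033/2/1998944 = -1107033/2*1/1998944 = -1107033/3997888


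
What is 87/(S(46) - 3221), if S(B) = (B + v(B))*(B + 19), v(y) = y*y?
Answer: 87/137309 ≈ 0.00063361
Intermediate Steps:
v(y) = y**2
S(B) = (19 + B)*(B + B**2) (S(B) = (B + B**2)*(B + 19) = (B + B**2)*(19 + B) = (19 + B)*(B + B**2))
87/(S(46) - 3221) = 87/(46*(19 + 46**2 + 20*46) - 3221) = 87/(46*(19 + 2116 + 920) - 3221) = 87/(46*3055 - 3221) = 87/(140530 - 3221) = 87/137309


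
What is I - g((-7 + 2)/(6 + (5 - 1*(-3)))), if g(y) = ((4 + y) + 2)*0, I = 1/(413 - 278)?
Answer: 1/135 ≈ 0.0074074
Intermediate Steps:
I = 1/135 ≈ 0.0074074
g(y) = 0 (g(y) = (6 + y)*0 = 0)
I - g((-7 + 2)/(6 + (5 - 1*(-3)))) = 1/135 - 1*0 = 1/135 + 0 = 1/135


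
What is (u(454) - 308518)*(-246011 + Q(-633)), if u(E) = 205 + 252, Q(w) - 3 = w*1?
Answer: 75980473101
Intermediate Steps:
Q(w) = 3 + w (Q(w) = 3 + w*1 = 3 + w)
u(E) = 457
(u(454) - 308518)*(-246011 + Q(-633)) = (457 - 308518)*(-246011 + (3 - 633)) = -308061*(-246011 - 630) = -308061*(-246641) = 75980473101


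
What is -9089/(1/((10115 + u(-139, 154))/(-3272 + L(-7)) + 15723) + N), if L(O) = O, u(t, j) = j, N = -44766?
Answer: 156165525624/769161173963 ≈ 0.20303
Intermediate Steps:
-9089/(1/((10115 + u(-139, 154))/(-3272 + L(-7)) + 15723) + N) = -9089/(1/((10115 + 154)/(-3272 - 7) + 15723) - 44766) = -9089/(1/(10269/(-3279) + 15723) - 44766) = -9089/(1/(10269*(-1/3279) + 15723) - 44766) = -9089/(1/(-3423/1093 + 15723) - 44766) = -9089/(1/(17181816/1093) - 44766) = -9089/(1093/17181816 - 44766) = -9089/(-769161173963/17181816) = -9089*(-17181816/769161173963) = 156165525624/769161173963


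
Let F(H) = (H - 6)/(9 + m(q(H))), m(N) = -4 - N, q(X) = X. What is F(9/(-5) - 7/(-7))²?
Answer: 1156/841 ≈ 1.3746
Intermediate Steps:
F(H) = (-6 + H)/(5 - H) (F(H) = (H - 6)/(9 + (-4 - H)) = (-6 + H)/(5 - H))
F(9/(-5) - 7/(-7))² = ((6 - (9/(-5) - 7/(-7)))/(-5 + (9/(-5) - 7/(-7))))² = ((6 - (9*(-⅕) - 7*(-⅐)))/(-5 + (9*(-⅕) - 7*(-⅐))))² = ((6 - (-9/5 + 1))/(-5 + (-9/5 + 1)))² = ((6 - 1*(-⅘))/(-5 - ⅘))² = ((6 + ⅘)/(-29/5))² = (-5/29*34/5)² = (-34/29)² = 1156/841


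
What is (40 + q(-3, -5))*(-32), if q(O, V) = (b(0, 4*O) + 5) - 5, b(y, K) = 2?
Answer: -1344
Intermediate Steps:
q(O, V) = 2 (q(O, V) = (2 + 5) - 5 = 7 - 5 = 2)
(40 + q(-3, -5))*(-32) = (40 + 2)*(-32) = 42*(-32) = -1344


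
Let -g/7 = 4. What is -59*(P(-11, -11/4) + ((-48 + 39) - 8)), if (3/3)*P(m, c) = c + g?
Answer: 11269/4 ≈ 2817.3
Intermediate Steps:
g = -28 (g = -7*4 = -28)
P(m, c) = -28 + c (P(m, c) = c - 28 = -28 + c)
-59*(P(-11, -11/4) + ((-48 + 39) - 8)) = -59*((-28 - 11/4) + ((-48 + 39) - 8)) = -59*((-28 - 11*1/4) + (-9 - 8)) = -59*((-28 - 11/4) - 17) = -59*(-123/4 - 17) = -59*(-191/4) = 11269/4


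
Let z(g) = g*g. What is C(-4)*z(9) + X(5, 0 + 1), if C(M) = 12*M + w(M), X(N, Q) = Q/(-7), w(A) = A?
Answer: -29485/7 ≈ -4212.1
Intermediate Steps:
z(g) = g**2
X(N, Q) = -Q/7 (X(N, Q) = Q*(-1/7) = -Q/7)
C(M) = 13*M (C(M) = 12*M + M = 13*M)
C(-4)*z(9) + X(5, 0 + 1) = (13*(-4))*9**2 - (0 + 1)/7 = -52*81 - 1/7*1 = -4212 - 1/7 = -29485/7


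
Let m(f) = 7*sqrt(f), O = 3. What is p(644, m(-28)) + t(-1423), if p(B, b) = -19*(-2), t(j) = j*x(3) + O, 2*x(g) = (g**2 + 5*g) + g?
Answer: -38339/2 ≈ -19170.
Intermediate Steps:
x(g) = g**2/2 + 3*g (x(g) = ((g**2 + 5*g) + g)/2 = (g**2 + 6*g)/2 = g**2/2 + 3*g)
t(j) = 3 + 27*j/2 (t(j) = j*((1/2)*3*(6 + 3)) + 3 = j*((1/2)*3*9) + 3 = j*(27/2) + 3 = 27*j/2 + 3 = 3 + 27*j/2)
p(B, b) = 38
p(644, m(-28)) + t(-1423) = 38 + (3 + (27/2)*(-1423)) = 38 + (3 - 38421/2) = 38 - 38415/2 = -38339/2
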